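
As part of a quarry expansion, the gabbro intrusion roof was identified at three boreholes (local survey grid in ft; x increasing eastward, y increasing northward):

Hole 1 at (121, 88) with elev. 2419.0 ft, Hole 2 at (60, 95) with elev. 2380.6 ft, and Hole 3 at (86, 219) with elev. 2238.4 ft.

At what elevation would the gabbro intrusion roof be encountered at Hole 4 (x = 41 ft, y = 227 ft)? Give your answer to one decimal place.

2206.5 ft

Let the plane be z = a·x + b·y + c.
Hole 2−Hole 1: −61a + 7b = −38.4;  Hole 3−Hole 1: −35a + 131b = −180.6.
Solving gives a = 0.48621, b = −1.24872.
Then c = 2419 − a·121 − b·88 = 2470.06.
At (41, 227): z = 19.9 − 283.5 + 2470.06 = 2206.5 ft.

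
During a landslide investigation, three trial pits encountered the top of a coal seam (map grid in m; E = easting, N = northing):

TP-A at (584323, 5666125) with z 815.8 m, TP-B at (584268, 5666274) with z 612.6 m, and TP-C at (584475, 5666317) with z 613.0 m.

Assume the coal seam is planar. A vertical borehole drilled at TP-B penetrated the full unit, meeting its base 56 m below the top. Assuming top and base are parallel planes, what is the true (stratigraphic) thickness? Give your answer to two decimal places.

Let the plane be z = a·E + b·N + c.
TP-B−TP-A: −55a + 149b = −203.2;  TP-C−TP-A: 152a + 192b = −202.8.
Solving gives a = 0.26491, b = −1.26597.
|∇z| = √(a²+b²) = 1.29339, so dip δ = arctan(1.29339) = 52.29°.
True thickness = vertical thickness × cos δ = 56 × cos 52.29° = 34.25 m.

34.25 m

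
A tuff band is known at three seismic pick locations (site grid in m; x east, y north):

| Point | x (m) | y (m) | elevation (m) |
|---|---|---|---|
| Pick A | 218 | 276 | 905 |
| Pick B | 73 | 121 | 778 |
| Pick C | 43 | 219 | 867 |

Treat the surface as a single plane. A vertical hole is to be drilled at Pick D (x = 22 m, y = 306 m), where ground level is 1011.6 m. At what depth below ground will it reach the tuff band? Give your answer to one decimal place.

66.0 m

Two edge vectors: Pick A→Pick B = (-145, -155, -127), Pick A→Pick C = (-175, -57, -38).
Normal n = (Pick A→Pick B) × (Pick A→Pick C) = (-1349, 16715, -18860).
So ∂z/∂x = −n_x/n_z = −0.07153 and ∂z/∂y = −n_y/n_z = 0.88627.
Intercept c from Pick A: 905 + 15.59 − 244.61 = 675.98.
At (22, 306): z_contact = −1.57 + 271.20 + 675.98 = 945.61 m.
Depth below ground = 1011.6 − 945.61 = 66.0 m.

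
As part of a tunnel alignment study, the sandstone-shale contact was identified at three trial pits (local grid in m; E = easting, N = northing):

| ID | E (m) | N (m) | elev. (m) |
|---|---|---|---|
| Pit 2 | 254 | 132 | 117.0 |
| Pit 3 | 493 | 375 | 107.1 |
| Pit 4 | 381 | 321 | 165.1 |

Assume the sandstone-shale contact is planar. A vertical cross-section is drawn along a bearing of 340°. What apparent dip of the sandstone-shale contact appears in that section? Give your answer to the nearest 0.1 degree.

49.3°

Let the plane be z = a·E + b·N + c.
Pit 3−Pit 2: 239a + 243b = −9.9;  Pit 4−Pit 2: 127a + 189b = 48.1.
Solving gives a = −0.94755, b = 0.89121.
Unit vector along 340° is (sin 340°, cos 340°) = (-0.3420, 0.9397).
Slope in that direction = a·(-0.3420) + b·(0.9397) = 1.16154.
Apparent dip = arctan|1.16154| = 49.3° (true dip is 52.4°, so apparent ≤ true as expected).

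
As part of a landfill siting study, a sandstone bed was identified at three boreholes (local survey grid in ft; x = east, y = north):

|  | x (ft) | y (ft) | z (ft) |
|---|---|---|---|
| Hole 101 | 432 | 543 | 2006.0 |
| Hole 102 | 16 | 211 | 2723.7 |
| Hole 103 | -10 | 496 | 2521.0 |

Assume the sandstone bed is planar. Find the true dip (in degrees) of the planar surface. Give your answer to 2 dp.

Two edge vectors: Hole 101→Hole 102 = (-416, -332, 717.7), Hole 101→Hole 103 = (-442, -47, 515).
Normal n = (Hole 101→Hole 102) × (Hole 101→Hole 103) = (-137248.1, -102983.4, -127192).
So ∂z/∂x = −n_x/n_z = −1.07906 and ∂z/∂y = −n_y/n_z = −0.80967.
Gradient magnitude |∇z| = √(a² + b²) = √(1.16438 + 0.65556) = 1.34905.
True dip = arctan(1.34905) = 53.45°, dipping toward NE (azimuth ≈ 053°).

53.45°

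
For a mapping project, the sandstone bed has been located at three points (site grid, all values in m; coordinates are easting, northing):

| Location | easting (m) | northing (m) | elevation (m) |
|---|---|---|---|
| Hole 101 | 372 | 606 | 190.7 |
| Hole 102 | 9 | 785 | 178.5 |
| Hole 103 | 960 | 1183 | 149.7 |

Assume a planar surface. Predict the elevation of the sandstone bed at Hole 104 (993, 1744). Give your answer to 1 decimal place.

110.3 m

Let the plane be z = a·easting + b·northing + c.
Hole 102−Hole 101: −363a + 179b = −12.2;  Hole 103−Hole 101: 588a + 577b = −41.
Solving gives a = −0.000952, b = −0.070087.
Then c = 190.7 − a·372 − b·606 = 233.53.
At (993, 1744): z = −0.9 − 122.2 + 233.53 = 110.3 m.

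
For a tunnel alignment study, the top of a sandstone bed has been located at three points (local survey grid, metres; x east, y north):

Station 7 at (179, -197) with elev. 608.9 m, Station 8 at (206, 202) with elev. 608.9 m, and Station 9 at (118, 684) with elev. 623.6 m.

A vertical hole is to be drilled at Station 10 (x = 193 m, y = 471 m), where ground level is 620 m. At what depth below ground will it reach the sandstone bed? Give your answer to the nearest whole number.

Let the plane be z = a·x + b·y + c.
Station 8−Station 7: 27a + 399b = 0;  Station 9−Station 7: −61a + 881b = 14.7.
Solving gives a = −0.12187, b = 0.00825.
Then c = 608.9 − a·179 − b·-197 = 632.34.
At (193, 471): z_contact = −23.5 + 3.9 + 632.34 = 612.7 m.
Depth below ground = 620 − 612.7 = 7 m.

7 m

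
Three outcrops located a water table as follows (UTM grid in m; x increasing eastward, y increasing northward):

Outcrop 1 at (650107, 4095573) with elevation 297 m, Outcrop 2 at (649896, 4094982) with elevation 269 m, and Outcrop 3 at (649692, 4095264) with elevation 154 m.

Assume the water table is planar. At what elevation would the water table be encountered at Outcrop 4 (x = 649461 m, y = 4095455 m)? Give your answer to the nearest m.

Let the plane be z = a·x + b·y + c.
Outcrop 2−Outcrop 1: −211a − 591b = −28;  Outcrop 3−Outcrop 1: −415a − 309b = −143.
Solving gives a = 0.42129552, b = −0.10303444.
Then c = 297 − a·650107 − b·4095573 = 148394.91.
At (649461, 4095455): z = 273615.0 − 421972.9 + 148394.91 = 37.0 m.

37 m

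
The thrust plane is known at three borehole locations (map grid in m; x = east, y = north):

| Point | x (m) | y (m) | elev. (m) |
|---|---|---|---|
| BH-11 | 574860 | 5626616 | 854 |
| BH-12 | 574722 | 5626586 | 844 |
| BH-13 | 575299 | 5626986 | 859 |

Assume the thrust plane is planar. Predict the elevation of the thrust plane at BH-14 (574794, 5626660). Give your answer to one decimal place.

Let the plane be z = a·x + b·y + c.
BH-12−BH-11: −138a − 30b = −10;  BH-13−BH-11: 439a + 370b = 5.
Solving gives a = 0.093692267, b = −0.097651095.
Then c = 854 − a·574860 − b·5626616 = 496439.28.
At (574794, 5626660): z = 53853.8 − 549449.5 + 496439.28 = 843.5 m.

843.5 m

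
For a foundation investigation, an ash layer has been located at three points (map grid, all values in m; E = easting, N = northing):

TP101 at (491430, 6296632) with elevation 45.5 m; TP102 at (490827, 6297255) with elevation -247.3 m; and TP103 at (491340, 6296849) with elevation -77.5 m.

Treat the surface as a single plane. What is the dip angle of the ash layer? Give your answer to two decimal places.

Two edge vectors: TP101→TP102 = (-603, 623, -292.8), TP101→TP103 = (-90, 217, -123).
Normal n = (TP101→TP102) × (TP101→TP103) = (-13091.4, -47817, -74781).
So ∂z/∂E = −n_x/n_z = −0.17506 and ∂z/∂N = −n_y/n_z = −0.63943.
Gradient magnitude |∇z| = √(a² + b²) = √(0.03065 + 0.40887) = 0.66296.
True dip = arctan(0.66296) = 33.54°, dipping toward NNE (azimuth ≈ 015°).

33.54°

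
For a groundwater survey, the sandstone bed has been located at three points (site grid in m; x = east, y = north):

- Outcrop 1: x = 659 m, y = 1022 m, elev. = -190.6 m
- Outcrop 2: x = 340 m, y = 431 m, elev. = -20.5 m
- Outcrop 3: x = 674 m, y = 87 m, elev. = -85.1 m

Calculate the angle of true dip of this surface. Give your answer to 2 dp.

18.58°

Let the plane be z = a·x + b·y + c.
Outcrop 2−Outcrop 1: −319a − 591b = 170.1;  Outcrop 3−Outcrop 1: 15a − 935b = 105.5.
Solving gives a = −0.31483, b = −0.11788.
Gradient magnitude |∇z| = √(a² + b²) = √(0.09912 + 0.01390) = 0.33617.
True dip = arctan(0.33617) = 18.58°, dipping toward ENE (azimuth ≈ 069°).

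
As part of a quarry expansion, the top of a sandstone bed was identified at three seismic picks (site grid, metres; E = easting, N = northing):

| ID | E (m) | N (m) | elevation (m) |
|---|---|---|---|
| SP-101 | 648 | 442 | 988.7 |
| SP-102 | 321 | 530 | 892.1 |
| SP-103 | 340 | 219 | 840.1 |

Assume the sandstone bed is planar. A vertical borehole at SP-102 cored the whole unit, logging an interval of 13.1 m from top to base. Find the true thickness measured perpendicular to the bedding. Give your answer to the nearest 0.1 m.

Two edge vectors: SP-101→SP-102 = (-327, 88, -96.6), SP-101→SP-103 = (-308, -223, -148.6).
Normal n = (SP-101→SP-102) × (SP-101→SP-103) = (-34618.6, -18839.4, 100025).
So ∂z/∂E = −n_x/n_z = 0.34610 and ∂z/∂N = −n_y/n_z = 0.18835.
|∇z| = √(a²+b²) = 0.39403, so dip δ = arctan(0.39403) = 21.51°.
True thickness = vertical thickness × cos δ = 13.1 × cos 21.51° = 12.2 m.

12.2 m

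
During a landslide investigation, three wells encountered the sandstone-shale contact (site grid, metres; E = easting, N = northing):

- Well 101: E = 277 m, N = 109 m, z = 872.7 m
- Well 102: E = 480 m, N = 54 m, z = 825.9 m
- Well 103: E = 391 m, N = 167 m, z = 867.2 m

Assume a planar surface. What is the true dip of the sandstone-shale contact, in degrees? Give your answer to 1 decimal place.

Two edge vectors: Well 101→Well 102 = (203, -55, -46.8), Well 101→Well 103 = (114, 58, -5.5).
Normal n = (Well 101→Well 102) × (Well 101→Well 103) = (3016.9, -4218.7, 18044).
So ∂z/∂E = −n_x/n_z = −0.16720 and ∂z/∂N = −n_y/n_z = 0.23380.
Gradient magnitude |∇z| = √(a² + b²) = √(0.02795 + 0.05466) = 0.28743.
True dip = arctan(0.28743) = 16.0°, dipping toward SE (azimuth ≈ 144°).

16.0°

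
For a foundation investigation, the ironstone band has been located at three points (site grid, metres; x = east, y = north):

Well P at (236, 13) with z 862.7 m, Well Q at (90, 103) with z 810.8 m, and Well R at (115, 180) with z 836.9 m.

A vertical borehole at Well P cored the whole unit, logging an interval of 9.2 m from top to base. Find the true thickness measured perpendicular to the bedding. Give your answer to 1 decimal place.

Two edge vectors: Well P→Well Q = (-146, 90, -51.9), Well P→Well R = (-121, 167, -25.8).
Normal n = (Well P→Well Q) × (Well P→Well R) = (6345.3, 2513.1, -13492).
So ∂z/∂x = −n_x/n_z = 0.47030 and ∂z/∂y = −n_y/n_z = 0.18627.
|∇z| = √(a²+b²) = 0.50584, so dip δ = arctan(0.50584) = 26.83°.
True thickness = vertical thickness × cos δ = 9.2 × cos 26.83° = 8.2 m.

8.2 m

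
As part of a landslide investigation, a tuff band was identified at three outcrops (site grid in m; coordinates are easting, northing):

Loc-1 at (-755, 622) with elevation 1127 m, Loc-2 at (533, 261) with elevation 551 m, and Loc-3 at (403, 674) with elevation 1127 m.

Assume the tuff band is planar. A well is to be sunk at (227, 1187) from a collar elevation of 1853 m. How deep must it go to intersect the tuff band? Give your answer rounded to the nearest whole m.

Two edge vectors: Loc-1→Loc-2 = (1288, -361, -576), Loc-1→Loc-3 = (1158, 52, 0).
Normal n = (Loc-1→Loc-2) × (Loc-1→Loc-3) = (29952, -667008, 485014).
So ∂z/∂easting = −n_x/n_z = −0.06175 and ∂z/∂northing = −n_y/n_z = 1.37523.
Intercept c from Loc-1: 1127 − 46.62 − 855.40 = 224.98.
At (227, 1187): z_contact = −14.0 + 1632.4 + 224.98 = 1843.4 m.
Depth below ground = 1853 − 1843.4 = 10 m.

10 m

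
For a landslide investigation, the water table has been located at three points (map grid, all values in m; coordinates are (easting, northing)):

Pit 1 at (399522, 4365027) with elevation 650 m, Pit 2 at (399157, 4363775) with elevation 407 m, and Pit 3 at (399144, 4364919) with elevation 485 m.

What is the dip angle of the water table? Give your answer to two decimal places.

22.88°

Two edge vectors: Pit 1→Pit 2 = (-365, -1252, -243), Pit 1→Pit 3 = (-378, -108, -165).
Normal n = (Pit 1→Pit 2) × (Pit 1→Pit 3) = (180336, 31629, -433836).
So ∂z/∂E = −n_x/n_z = 0.41568 and ∂z/∂N = −n_y/n_z = 0.07291.
Gradient magnitude |∇z| = √(a² + b²) = √(0.17279 + 0.00532) = 0.42202.
True dip = arctan(0.42202) = 22.88°, dipping toward W (azimuth ≈ 260°).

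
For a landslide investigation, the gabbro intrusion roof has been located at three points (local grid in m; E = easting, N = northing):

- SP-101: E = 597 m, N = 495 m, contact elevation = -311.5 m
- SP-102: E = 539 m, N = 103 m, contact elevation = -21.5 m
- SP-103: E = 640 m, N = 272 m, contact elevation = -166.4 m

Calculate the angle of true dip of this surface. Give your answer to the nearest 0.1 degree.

Two edge vectors: SP-101→SP-102 = (-58, -392, 290), SP-101→SP-103 = (43, -223, 145.1).
Normal n = (SP-101→SP-102) × (SP-101→SP-103) = (7790.8, 20885.8, 29790).
So ∂z/∂E = −n_x/n_z = −0.26152 and ∂z/∂N = −n_y/n_z = −0.70110.
Gradient magnitude |∇z| = √(a² + b²) = √(0.06839 + 0.49154) = 0.74829.
True dip = arctan(0.74829) = 36.8°, dipping toward NNE (azimuth ≈ 020°).

36.8°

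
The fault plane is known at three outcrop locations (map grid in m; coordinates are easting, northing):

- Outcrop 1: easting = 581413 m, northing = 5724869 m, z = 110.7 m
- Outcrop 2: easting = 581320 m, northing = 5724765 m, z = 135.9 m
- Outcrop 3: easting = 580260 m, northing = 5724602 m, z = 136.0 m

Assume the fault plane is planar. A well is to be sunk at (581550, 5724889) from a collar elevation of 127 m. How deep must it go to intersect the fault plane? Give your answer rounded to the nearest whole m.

16 m

Two edge vectors: Outcrop 1→Outcrop 2 = (-93, -104, 25.2), Outcrop 1→Outcrop 3 = (-1153, -267, 25.3).
Normal n = (Outcrop 1→Outcrop 2) × (Outcrop 1→Outcrop 3) = (4097.2, -26702.7, -95081).
So ∂z/∂easting = −n_x/n_z = 0.04309168 and ∂z/∂northing = −n_y/n_z = −0.28084160.
Intercept c from Outcrop 1: 110.7 − 25054.06 + 1607781.36 = 1582838.00.
At (581550, 5724889): z_contact = 25060.0 − 1607787.0 + 1582838.00 = 111.0 m.
Depth below ground = 127 − 111.0 = 16 m.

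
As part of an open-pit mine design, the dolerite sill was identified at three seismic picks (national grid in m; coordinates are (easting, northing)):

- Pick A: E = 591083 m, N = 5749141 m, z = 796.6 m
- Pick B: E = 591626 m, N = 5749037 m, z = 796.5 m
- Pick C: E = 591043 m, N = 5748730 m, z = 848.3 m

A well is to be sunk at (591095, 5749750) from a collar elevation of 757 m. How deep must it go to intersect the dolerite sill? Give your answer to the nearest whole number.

36 m

Two edge vectors: Pick A→Pick B = (543, -104, -0.1), Pick A→Pick C = (-40, -411, 51.7).
Normal n = (Pick A→Pick B) × (Pick A→Pick C) = (-5417.9, -28069.1, -227333).
So ∂z/∂E = −n_x/n_z = −0.02383244 and ∂z/∂N = −n_y/n_z = −0.12347130.
Intercept c from Pick A: 796.6 + 14086.95 + 709853.89 = 724737.44.
At (591095, 5749750): z_contact = −14087.2 − 709929.1 + 724737.44 = 721.1 m.
Depth below ground = 757 − 721.1 = 36 m.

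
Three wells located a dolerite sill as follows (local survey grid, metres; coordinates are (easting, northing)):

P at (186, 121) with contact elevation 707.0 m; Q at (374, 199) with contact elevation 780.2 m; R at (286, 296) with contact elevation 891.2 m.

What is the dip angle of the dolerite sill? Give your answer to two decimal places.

Let the plane be z = a·E + b·N + c.
Q−P: 188a + 78b = 73.2;  R−P: 100a + 175b = 184.2.
Solving gives a = −0.06206, b = 1.08803.
Gradient magnitude |∇z| = √(a² + b²) = √(0.00385 + 1.18381) = 1.08980.
True dip = arctan(1.08980) = 47.46°, dipping toward S (azimuth ≈ 177°).

47.46°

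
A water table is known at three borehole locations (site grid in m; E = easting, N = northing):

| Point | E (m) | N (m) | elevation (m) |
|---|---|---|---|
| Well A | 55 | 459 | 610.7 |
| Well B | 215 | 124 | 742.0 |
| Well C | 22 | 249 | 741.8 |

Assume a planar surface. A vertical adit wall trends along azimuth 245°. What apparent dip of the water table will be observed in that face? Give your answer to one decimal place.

Two edge vectors: Well A→Well B = (160, -335, 131.3), Well A→Well C = (-33, -210, 131.1).
Normal n = (Well A→Well B) × (Well A→Well C) = (-16345.5, -25308.9, -44655).
So ∂z/∂E = −n_x/n_z = −0.36604 and ∂z/∂N = −n_y/n_z = −0.56677.
Unit vector along 245° is (sin 245°, cos 245°) = (-0.9063, -0.4226).
Slope in that direction = a·(-0.9063) + b·(-0.4226) = 0.57127.
Apparent dip = arctan|0.57127| = 29.7° (true dip is 34.0°, so apparent ≤ true as expected).

29.7°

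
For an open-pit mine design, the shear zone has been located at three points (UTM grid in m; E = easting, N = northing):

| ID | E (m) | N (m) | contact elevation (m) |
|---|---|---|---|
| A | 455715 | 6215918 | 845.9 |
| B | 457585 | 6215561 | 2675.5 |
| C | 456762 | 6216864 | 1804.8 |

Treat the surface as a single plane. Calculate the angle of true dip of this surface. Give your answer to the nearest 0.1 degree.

44.1°

Let the plane be z = a·E + b·N + c.
B−A: 1870a − 357b = 1829.6;  C−A: 1047a + 946b = 958.9.
Solving gives a = 0.96749, b = −0.05714.
Gradient magnitude |∇z| = √(a² + b²) = √(0.93603 + 0.00327) = 0.96917.
True dip = arctan(0.96917) = 44.1°, dipping toward W (azimuth ≈ 273°).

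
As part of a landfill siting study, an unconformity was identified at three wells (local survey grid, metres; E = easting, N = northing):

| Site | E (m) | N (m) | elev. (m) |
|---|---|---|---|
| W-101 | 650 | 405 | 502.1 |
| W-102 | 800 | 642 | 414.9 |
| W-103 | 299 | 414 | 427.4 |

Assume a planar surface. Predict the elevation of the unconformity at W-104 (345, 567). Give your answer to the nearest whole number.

361 m

Let the plane be z = a·E + b·N + c.
W-102−W-101: 150a + 237b = −87.2;  W-103−W-101: −351a + 9b = −74.7.
Solving gives a = 0.20014, b = −0.49460.
Then c = 502.1 − a·650 − b·405 = 572.32.
At (345, 567): z = 69.0 − 280.4 + 572.32 = 360.9 m.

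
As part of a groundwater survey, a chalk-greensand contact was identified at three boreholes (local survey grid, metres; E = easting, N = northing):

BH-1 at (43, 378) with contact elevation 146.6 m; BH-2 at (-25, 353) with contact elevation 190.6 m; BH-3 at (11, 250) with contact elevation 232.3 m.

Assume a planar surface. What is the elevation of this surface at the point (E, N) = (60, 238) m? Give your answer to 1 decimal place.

217.4 m

Let the plane be z = a·E + b·N + c.
BH-2−BH-1: −68a − 25b = 44;  BH-3−BH-1: −32a − 128b = 85.7.
Solving gives a = −0.44149, b = −0.55916.
Then c = 146.6 − a·43 − b·378 = 376.95.
At (60, 238): z = −26.5 − 133.1 + 376.95 = 217.4 m.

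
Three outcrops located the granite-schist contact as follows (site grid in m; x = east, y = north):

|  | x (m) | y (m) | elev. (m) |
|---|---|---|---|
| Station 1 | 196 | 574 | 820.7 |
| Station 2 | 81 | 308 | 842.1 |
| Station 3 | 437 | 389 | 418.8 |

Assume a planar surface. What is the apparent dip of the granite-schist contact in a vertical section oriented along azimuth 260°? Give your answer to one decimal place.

Two edge vectors: Station 1→Station 2 = (-115, -266, 21.4), Station 1→Station 3 = (241, -185, -401.9).
Normal n = (Station 1→Station 2) × (Station 1→Station 3) = (110864.4, -41061.1, 85381).
So ∂z/∂x = −n_x/n_z = −1.29847 and ∂z/∂y = −n_y/n_z = 0.48092.
Unit vector along 260° is (sin 260°, cos 260°) = (-0.9848, -0.1736).
Slope in that direction = a·(-0.9848) + b·(-0.1736) = 1.19523.
Apparent dip = arctan|1.19523| = 50.1° (true dip is 54.2°, so apparent ≤ true as expected).

50.1°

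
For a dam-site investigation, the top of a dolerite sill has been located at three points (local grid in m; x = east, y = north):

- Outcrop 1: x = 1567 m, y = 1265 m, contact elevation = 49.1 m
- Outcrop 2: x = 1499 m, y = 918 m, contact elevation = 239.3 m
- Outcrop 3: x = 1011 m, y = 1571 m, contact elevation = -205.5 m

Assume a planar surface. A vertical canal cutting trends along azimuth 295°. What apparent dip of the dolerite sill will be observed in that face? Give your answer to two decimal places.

20.36°

Let the plane be z = a·x + b·y + c.
Outcrop 2−Outcrop 1: −68a − 347b = 190.2;  Outcrop 3−Outcrop 1: −556a + 306b = −254.6.
Solving gives a = 0.14104, b = −0.57576.
Unit vector along 295° is (sin 295°, cos 295°) = (-0.9063, 0.4226).
Slope in that direction = a·(-0.9063) + b·(0.4226) = −0.37115.
Apparent dip = arctan|0.37115| = 20.36° (true dip is 30.7°, so apparent ≤ true as expected).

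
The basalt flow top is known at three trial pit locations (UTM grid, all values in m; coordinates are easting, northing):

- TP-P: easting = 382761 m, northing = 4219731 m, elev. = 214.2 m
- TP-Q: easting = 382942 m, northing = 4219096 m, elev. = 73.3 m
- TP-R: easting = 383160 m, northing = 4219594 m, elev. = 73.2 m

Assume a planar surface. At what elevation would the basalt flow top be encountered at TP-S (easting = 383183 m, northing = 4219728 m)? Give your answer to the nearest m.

Let the plane be z = a·easting + b·northing + c.
TP-Q−TP-P: 181a − 635b = −140.9;  TP-R−TP-P: 399a − 137b = −141.
Solving gives a = −0.30726830, b = 0.13430620.
Then c = 214.2 − a·382761 − b·4219731 = −448911.52.
At (383183, 4219728): z = −117740.0 + 566735.6 − 448911.52 = 84.1 m.

84 m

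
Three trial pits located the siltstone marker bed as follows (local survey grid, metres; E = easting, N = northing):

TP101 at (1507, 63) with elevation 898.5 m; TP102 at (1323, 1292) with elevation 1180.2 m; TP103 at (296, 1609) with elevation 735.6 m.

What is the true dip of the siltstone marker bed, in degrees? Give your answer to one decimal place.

31.4°

Two edge vectors: TP101→TP102 = (-184, 1229, 281.7), TP101→TP103 = (-1211, 1546, -162.9).
Normal n = (TP101→TP102) × (TP101→TP103) = (-635712.3, -371112.3, 1203855).
So ∂z/∂E = −n_x/n_z = 0.52806 and ∂z/∂N = −n_y/n_z = 0.30827.
Gradient magnitude |∇z| = √(a² + b²) = √(0.27885 + 0.09503) = 0.61146.
True dip = arctan(0.61146) = 31.4°, dipping toward WSW (azimuth ≈ 240°).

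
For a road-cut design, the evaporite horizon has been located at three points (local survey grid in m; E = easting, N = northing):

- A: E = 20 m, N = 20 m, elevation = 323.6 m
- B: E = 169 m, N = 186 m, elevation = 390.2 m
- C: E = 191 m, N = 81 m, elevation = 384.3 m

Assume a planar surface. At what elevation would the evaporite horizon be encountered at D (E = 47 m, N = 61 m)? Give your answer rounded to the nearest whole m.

337 m

Two edge vectors: A→B = (149, 166, 66.6), A→C = (171, 61, 60.7).
Normal n = (A→B) × (A→C) = (6013.6, 2344.3, -19297).
So ∂z/∂E = −n_x/n_z = 0.31163 and ∂z/∂N = −n_y/n_z = 0.12149.
Intercept c from A: 323.6 − 6.23 − 2.43 = 314.94.
At (47, 61): z = 14.6 + 7.4 + 314.94 = 337.0 m.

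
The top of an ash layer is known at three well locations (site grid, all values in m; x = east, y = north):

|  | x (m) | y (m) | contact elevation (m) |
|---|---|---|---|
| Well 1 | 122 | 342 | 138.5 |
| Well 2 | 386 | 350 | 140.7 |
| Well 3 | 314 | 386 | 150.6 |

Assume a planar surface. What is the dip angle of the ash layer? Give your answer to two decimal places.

15.38°

Two edge vectors: Well 1→Well 2 = (264, 8, 2.2), Well 1→Well 3 = (192, 44, 12.1).
Normal n = (Well 1→Well 2) × (Well 1→Well 3) = (0, -2772, 10080).
So ∂z/∂x = −n_x/n_z = −0.00000 and ∂z/∂y = −n_y/n_z = 0.27500.
Gradient magnitude |∇z| = √(a² + b²) = √(0.00000 + 0.07563) = 0.27500.
True dip = arctan(0.27500) = 15.38°, dipping toward S (azimuth ≈ 180°).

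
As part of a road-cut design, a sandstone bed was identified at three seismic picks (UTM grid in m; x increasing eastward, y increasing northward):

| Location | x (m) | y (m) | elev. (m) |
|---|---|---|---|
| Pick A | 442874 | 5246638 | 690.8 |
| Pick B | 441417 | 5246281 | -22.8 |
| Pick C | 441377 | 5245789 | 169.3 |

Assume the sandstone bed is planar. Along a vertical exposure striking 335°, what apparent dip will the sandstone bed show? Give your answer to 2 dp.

Two edge vectors: Pick A→Pick B = (-1457, -357, -713.6), Pick A→Pick C = (-1497, -849, -521.5).
Normal n = (Pick A→Pick B) × (Pick A→Pick C) = (-419670.9, 308433.7, 702564).
So ∂z/∂x = −n_x/n_z = 0.59734 and ∂z/∂y = −n_y/n_z = −0.43901.
Unit vector along 335° is (sin 335°, cos 335°) = (-0.4226, 0.9063).
Slope in that direction = a·(-0.4226) + b·(0.9063) = −0.65033.
Apparent dip = arctan|0.65033| = 33.04° (true dip is 36.6°, so apparent ≤ true as expected).

33.04°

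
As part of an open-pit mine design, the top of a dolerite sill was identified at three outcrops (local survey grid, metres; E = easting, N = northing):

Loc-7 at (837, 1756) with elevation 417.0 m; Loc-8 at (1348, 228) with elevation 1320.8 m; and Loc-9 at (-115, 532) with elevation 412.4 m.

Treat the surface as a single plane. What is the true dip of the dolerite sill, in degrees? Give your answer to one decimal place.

34.0°

Let the plane be z = a·E + b·N + c.
Loc-8−Loc-7: 511a − 1528b = 903.8;  Loc-9−Loc-7: −952a − 1224b = −4.6.
Solving gives a = 0.53520, b = −0.41251.
Gradient magnitude |∇z| = √(a² + b²) = √(0.28644 + 0.17016) = 0.67572.
True dip = arctan(0.67572) = 34.0°, dipping toward NW (azimuth ≈ 308°).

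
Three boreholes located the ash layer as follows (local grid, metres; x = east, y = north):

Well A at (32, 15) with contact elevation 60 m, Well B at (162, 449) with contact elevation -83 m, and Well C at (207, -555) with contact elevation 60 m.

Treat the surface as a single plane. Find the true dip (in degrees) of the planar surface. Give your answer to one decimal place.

Let the plane be z = a·x + b·y + c.
Well B−Well A: 130a + 434b = −143;  Well C−Well A: 175a − 570b = 0.
Solving gives a = −0.54322, b = −0.16678.
Gradient magnitude |∇z| = √(a² + b²) = √(0.29509 + 0.02781) = 0.56824.
True dip = arctan(0.56824) = 29.6°, dipping toward ENE (azimuth ≈ 073°).

29.6°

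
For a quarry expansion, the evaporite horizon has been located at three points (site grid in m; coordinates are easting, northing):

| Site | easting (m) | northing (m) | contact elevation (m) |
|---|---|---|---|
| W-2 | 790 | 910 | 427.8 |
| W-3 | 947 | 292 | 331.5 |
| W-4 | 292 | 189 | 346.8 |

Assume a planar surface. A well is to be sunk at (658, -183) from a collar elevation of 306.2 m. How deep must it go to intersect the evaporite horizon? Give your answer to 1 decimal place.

Two edge vectors: W-2→W-3 = (157, -618, -96.3), W-2→W-4 = (-498, -721, -81).
Normal n = (W-2→W-3) × (W-2→W-4) = (-19374.3, 60674.4, -420961).
So ∂z/∂easting = −n_x/n_z = −0.04602 and ∂z/∂northing = −n_y/n_z = 0.14413.
Intercept c from W-2: 427.8 + 36.36 − 131.16 = 333.00.
At (658, -183): z_contact = −30.28 − 26.38 + 333.00 = 276.34 m.
Depth below ground = 306.2 − 276.34 = 29.9 m.

29.9 m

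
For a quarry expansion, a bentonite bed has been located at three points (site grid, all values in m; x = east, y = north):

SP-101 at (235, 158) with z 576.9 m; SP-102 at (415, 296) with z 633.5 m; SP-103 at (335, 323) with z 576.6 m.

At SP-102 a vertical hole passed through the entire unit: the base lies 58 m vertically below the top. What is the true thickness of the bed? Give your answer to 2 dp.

Two edge vectors: SP-101→SP-102 = (180, 138, 56.6), SP-101→SP-103 = (100, 165, -0.3).
Normal n = (SP-101→SP-102) × (SP-101→SP-103) = (-9380.4, 5714, 15900).
So ∂z/∂x = −n_x/n_z = 0.58996 and ∂z/∂y = −n_y/n_z = −0.35937.
|∇z| = √(a²+b²) = 0.69080, so dip δ = arctan(0.69080) = 34.64°.
True thickness = vertical thickness × cos δ = 58 × cos 34.64° = 47.72 m.

47.72 m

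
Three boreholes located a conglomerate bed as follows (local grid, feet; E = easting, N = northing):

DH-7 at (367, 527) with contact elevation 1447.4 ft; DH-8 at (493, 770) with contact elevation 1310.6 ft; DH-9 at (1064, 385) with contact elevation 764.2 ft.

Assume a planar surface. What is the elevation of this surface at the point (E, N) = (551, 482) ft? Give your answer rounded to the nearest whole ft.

Let the plane be z = a·E + b·N + c.
DH-8−DH-7: 126a + 243b = −136.8;  DH-9−DH-7: 697a − 142b = −683.2.
Solving gives a = −0.99028, b = −0.04948.
Then c = 1447.4 − a·367 − b·527 = 1836.91.
At (551, 482): z = −545.6 − 23.9 + 1836.91 = 1267.4 ft.

1267 ft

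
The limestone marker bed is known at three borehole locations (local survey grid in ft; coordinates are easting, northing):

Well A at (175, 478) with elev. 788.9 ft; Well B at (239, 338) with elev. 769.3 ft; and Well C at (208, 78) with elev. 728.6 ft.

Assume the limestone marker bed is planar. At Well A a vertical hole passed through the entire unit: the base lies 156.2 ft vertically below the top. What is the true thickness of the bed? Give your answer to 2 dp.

Two edge vectors: Well A→Well B = (64, -140, -19.6), Well A→Well C = (33, -400, -60.3).
Normal n = (Well A→Well B) × (Well A→Well C) = (602, 3212.4, -20980).
So ∂z/∂easting = −n_x/n_z = 0.02869 and ∂z/∂northing = −n_y/n_z = 0.15312.
|∇z| = √(a²+b²) = 0.15578, so dip δ = arctan(0.15578) = 8.85°.
True thickness = vertical thickness × cos δ = 156.2 × cos 8.85° = 154.34 ft.

154.34 ft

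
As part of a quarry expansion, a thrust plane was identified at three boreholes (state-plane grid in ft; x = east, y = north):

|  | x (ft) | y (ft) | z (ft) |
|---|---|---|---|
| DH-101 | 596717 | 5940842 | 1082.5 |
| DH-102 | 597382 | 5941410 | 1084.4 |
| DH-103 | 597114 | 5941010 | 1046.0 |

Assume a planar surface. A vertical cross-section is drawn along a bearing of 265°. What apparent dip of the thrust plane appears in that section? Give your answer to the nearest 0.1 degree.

9.4°

Two edge vectors: DH-101→DH-102 = (665, 568, 1.9), DH-101→DH-103 = (397, 168, -36.5).
Normal n = (DH-101→DH-102) × (DH-101→DH-103) = (-21051.2, 25026.8, -113776).
So ∂z/∂x = −n_x/n_z = −0.18502 and ∂z/∂y = −n_y/n_z = 0.21997.
Unit vector along 265° is (sin 265°, cos 265°) = (-0.9962, -0.0872).
Slope in that direction = a·(-0.9962) + b·(-0.0872) = 0.16515.
Apparent dip = arctan|0.16515| = 9.4° (true dip is 16.0°, so apparent ≤ true as expected).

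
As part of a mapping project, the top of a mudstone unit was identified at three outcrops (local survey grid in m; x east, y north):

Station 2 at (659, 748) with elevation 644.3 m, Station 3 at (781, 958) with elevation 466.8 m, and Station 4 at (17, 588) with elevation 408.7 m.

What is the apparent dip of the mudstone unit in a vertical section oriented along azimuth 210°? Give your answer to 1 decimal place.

Two edge vectors: Station 2→Station 3 = (122, 210, -177.5), Station 2→Station 4 = (-642, -160, -235.6).
Normal n = (Station 2→Station 3) × (Station 2→Station 4) = (-77876, 142698.2, 115300).
So ∂z/∂x = −n_x/n_z = 0.67542 and ∂z/∂y = −n_y/n_z = −1.23763.
Unit vector along 210° is (sin 210°, cos 210°) = (-0.5000, -0.8660).
Slope in that direction = a·(-0.5000) + b·(-0.8660) = 0.73410.
Apparent dip = arctan|0.73410| = 36.3° (true dip is 54.7°, so apparent ≤ true as expected).

36.3°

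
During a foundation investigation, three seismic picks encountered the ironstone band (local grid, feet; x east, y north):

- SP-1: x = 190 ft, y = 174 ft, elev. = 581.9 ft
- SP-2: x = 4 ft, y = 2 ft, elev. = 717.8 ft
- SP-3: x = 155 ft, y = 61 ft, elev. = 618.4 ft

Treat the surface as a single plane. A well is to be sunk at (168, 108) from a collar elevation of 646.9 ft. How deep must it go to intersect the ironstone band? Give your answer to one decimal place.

Let the plane be z = a·x + b·y + c.
SP-2−SP-1: −186a − 172b = 135.9;  SP-3−SP-1: −35a − 113b = 36.5.
Solving gives a = −0.60533, b = −0.13552.
Then c = 581.9 − a·190 − b·174 = 720.49.
At (168, 108): z_contact = −101.69 − 14.64 + 720.49 = 604.16 ft.
Depth below ground = 646.9 − 604.16 = 42.7 ft.

42.7 ft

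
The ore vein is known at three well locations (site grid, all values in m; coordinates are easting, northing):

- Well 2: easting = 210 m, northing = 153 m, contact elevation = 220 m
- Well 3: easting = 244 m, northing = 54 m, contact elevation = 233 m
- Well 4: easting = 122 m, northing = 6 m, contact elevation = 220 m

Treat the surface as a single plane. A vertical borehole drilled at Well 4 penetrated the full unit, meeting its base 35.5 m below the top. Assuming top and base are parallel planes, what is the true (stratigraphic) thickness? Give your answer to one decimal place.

Let the plane be z = a·easting + b·northing + c.
Well 3−Well 2: 34a − 99b = 13;  Well 4−Well 2: −88a − 147b = 0.
Solving gives a = 0.13939, b = −0.08344.
|∇z| = √(a²+b²) = 0.16245, so dip δ = arctan(0.16245) = 9.23°.
True thickness = vertical thickness × cos δ = 35.5 × cos 9.23° = 35.0 m.

35.0 m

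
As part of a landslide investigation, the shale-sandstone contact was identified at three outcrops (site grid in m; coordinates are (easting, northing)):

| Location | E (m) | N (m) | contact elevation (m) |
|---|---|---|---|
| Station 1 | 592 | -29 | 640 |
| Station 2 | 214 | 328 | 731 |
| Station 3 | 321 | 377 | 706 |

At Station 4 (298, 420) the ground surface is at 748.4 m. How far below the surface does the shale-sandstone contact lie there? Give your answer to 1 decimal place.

36.8 m

Let the plane be z = a·E + b·N + c.
Station 2−Station 1: −378a + 357b = 91;  Station 3−Station 1: −271a + 406b = 66.
Solving gives a = −0.23596, b = 0.00506.
Then c = 640 − a·592 − b·-29 = 779.84.
At (298, 420): z_contact = −70.32 + 2.13 + 779.84 = 711.64 m.
Depth below ground = 748.4 − 711.64 = 36.8 m.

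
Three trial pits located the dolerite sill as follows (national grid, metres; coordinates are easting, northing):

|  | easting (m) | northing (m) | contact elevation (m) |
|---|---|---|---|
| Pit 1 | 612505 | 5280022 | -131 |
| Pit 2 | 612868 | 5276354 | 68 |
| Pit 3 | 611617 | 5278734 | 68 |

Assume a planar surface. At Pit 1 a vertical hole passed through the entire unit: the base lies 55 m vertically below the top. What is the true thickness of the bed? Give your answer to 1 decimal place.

Let the plane be z = a·easting + b·northing + c.
Pit 2−Pit 1: 363a − 3668b = 199;  Pit 3−Pit 1: −888a − 1288b = 199.
Solving gives a = −0.12716, b = −0.06684.
|∇z| = √(a²+b²) = 0.14365, so dip δ = arctan(0.14365) = 8.17°.
True thickness = vertical thickness × cos δ = 55 × cos 8.17° = 54.4 m.

54.4 m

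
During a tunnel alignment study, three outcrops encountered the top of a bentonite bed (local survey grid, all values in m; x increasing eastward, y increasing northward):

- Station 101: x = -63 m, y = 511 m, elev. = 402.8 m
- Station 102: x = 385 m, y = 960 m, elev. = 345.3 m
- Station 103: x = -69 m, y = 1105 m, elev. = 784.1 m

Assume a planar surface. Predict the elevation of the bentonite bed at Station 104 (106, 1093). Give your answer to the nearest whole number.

643 m

Let the plane be z = a·x + b·y + c.
Station 102−Station 101: 448a + 449b = −57.5;  Station 103−Station 101: −6a + 594b = 381.3.
Solving gives a = −0.76397, b = 0.63420.
Then c = 402.8 − a·-63 − b·511 = 30.59.
At (106, 1093): z = −81.0 + 693.2 + 30.59 = 642.8 m.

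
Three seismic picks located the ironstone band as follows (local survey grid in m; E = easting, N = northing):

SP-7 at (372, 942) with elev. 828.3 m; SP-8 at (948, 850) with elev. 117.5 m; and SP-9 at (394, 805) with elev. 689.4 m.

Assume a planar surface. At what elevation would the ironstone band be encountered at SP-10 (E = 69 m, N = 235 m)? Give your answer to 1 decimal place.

Two edge vectors: SP-7→SP-8 = (576, -92, -710.8), SP-7→SP-9 = (22, -137, -138.9).
Normal n = (SP-7→SP-8) × (SP-7→SP-9) = (-84600.8, 64368.8, -76888).
So ∂z/∂E = −n_x/n_z = −1.10031 and ∂z/∂N = −n_y/n_z = 0.83718.
Intercept c from SP-7: 828.3 + 409.32 − 788.62 = 449.00.
At (69, 235): z = −75.9 + 196.7 + 449.00 = 569.8 m.

569.8 m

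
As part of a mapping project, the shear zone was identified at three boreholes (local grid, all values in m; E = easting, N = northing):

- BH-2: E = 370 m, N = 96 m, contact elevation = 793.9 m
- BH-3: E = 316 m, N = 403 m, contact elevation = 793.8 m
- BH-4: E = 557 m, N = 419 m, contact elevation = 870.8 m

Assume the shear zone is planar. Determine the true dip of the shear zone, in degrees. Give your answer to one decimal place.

17.8°

Let the plane be z = a·E + b·N + c.
BH-3−BH-2: −54a + 307b = −0.1;  BH-4−BH-2: 187a + 323b = 76.9.
Solving gives a = 0.31584, b = 0.05523.
Gradient magnitude |∇z| = √(a² + b²) = √(0.09975 + 0.00305) = 0.32063.
True dip = arctan(0.32063) = 17.8°, dipping toward W (azimuth ≈ 260°).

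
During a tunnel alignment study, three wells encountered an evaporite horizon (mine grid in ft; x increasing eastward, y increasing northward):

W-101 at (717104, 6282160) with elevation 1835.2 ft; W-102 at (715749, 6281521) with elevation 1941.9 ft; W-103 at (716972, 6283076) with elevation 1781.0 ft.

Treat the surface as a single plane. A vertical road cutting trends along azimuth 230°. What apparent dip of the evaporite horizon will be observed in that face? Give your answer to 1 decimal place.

Two edge vectors: W-101→W-102 = (-1355, -639, 106.7), W-101→W-103 = (-132, 916, -54.2).
Normal n = (W-101→W-102) × (W-101→W-103) = (-63103.4, -87525.4, -1325528).
So ∂z/∂x = −n_x/n_z = −0.04761 and ∂z/∂y = −n_y/n_z = −0.06603.
Unit vector along 230° is (sin 230°, cos 230°) = (-0.7660, -0.6428).
Slope in that direction = a·(-0.7660) + b·(-0.6428) = 0.07891.
Apparent dip = arctan|0.07891| = 4.5° (true dip is 4.7°, so apparent ≤ true as expected).

4.5°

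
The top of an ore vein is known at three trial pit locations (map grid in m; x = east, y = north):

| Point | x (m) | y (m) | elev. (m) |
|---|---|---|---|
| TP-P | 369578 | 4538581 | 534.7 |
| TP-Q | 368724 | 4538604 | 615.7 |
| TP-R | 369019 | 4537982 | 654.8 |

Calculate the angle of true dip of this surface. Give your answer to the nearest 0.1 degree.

8.3°

Let the plane be z = a·x + b·y + c.
TP-Q−TP-P: −854a + 23b = 81;  TP-R−TP-P: −559a − 599b = 120.1.
Solving gives a = −0.09779, b = −0.10924.
Gradient magnitude |∇z| = √(a² + b²) = √(0.00956 + 0.01193) = 0.14662.
True dip = arctan(0.14662) = 8.3°, dipping toward NE (azimuth ≈ 042°).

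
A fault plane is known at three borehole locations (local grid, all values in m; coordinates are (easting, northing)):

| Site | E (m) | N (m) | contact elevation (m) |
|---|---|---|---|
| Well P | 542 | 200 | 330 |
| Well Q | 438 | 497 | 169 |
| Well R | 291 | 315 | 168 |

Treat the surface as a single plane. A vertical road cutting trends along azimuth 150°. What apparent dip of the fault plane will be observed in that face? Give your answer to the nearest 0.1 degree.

Let the plane be z = a·E + b·N + c.
Well Q−Well P: −104a + 297b = −161;  Well R−Well P: −251a + 115b = −162.
Solving gives a = 0.47293, b = −0.37648.
Unit vector along 150° is (sin 150°, cos 150°) = (0.5000, -0.8660).
Slope in that direction = a·(0.5000) + b·(-0.8660) = 0.56251.
Apparent dip = arctan|0.56251| = 29.4° (true dip is 31.2°, so apparent ≤ true as expected).

29.4°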